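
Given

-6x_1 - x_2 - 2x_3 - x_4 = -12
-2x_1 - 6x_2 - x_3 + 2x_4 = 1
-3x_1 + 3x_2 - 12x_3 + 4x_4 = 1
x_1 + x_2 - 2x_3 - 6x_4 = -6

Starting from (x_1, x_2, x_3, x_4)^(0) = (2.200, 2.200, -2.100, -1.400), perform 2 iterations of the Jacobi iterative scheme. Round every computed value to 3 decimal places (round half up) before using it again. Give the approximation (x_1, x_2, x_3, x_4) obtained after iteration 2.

(1.947, -0.120, -0.168, 1.442)

Iteration 1:
  x_1 = (-12 - (-1)·2.200 - (-2)·-2.100 - (-1)·-1.400) / (-6) = 2.567
  x_2 = (1 - (-2)·2.200 - (-1)·-2.100 - (2)·-1.400) / (-6) = -1.017
  x_3 = (1 - (-3)·2.200 - (3)·2.200 - (4)·-1.400) / (-12) = -0.550
  x_4 = (-6 - (1)·2.200 - (1)·2.200 - (-2)·-2.100) / (-6) = 2.433
Iteration 2:
  x_1 = (-12 - (-1)·-1.017 - (-2)·-0.550 - (-1)·2.433) / (-6) = 1.947
  x_2 = (1 - (-2)·2.567 - (-1)·-0.550 - (2)·2.433) / (-6) = -0.120
  x_3 = (1 - (-3)·2.567 - (3)·-1.017 - (4)·2.433) / (-12) = -0.168
  x_4 = (-6 - (1)·2.567 - (1)·-1.017 - (-2)·-0.550) / (-6) = 1.442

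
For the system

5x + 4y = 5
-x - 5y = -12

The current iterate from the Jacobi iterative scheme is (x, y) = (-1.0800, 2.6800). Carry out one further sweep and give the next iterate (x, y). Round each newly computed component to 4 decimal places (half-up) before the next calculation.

One sweep:
  x = (5 - (4)·2.6800) / (5) = -1.1440
  y = (-12 - (-1)·-1.0800) / (-5) = 2.6160

(-1.1440, 2.6160)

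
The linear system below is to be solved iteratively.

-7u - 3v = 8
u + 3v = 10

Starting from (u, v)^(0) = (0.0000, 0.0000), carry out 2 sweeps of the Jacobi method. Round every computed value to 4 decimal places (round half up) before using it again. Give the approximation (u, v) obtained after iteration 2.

(-2.5714, 3.7143)

Iteration 1:
  u = (8 - (-3)·0.0000) / (-7) = -1.1429
  v = (10 - (1)·0.0000) / (3) = 3.3333
Iteration 2:
  u = (8 - (-3)·3.3333) / (-7) = -2.5714
  v = (10 - (1)·-1.1429) / (3) = 3.7143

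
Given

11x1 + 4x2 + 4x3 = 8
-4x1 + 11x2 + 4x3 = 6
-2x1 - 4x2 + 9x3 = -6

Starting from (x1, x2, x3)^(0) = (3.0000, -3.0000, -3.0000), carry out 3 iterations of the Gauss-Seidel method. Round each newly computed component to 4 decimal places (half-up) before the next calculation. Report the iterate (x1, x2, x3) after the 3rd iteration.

Iteration 1:
  x1 = (8 - (4)·-3.0000 - (4)·-3.0000) / (11) = 2.9091
  x2 = (6 - (-4)·2.9091 - (4)·-3.0000) / (11) = 2.6942
  x3 = (-6 - (-2)·2.9091 - (-4)·2.6942) / (9) = 1.1772
Iteration 2:
  x1 = (8 - (4)·2.6942 - (4)·1.1772) / (11) = -0.6805
  x2 = (6 - (-4)·-0.6805 - (4)·1.1772) / (11) = -0.1301
  x3 = (-6 - (-2)·-0.6805 - (-4)·-0.1301) / (9) = -0.8757
Iteration 3:
  x1 = (8 - (4)·-0.1301 - (4)·-0.8757) / (11) = 1.0930
  x2 = (6 - (-4)·1.0930 - (4)·-0.8757) / (11) = 1.2613
  x3 = (-6 - (-2)·1.0930 - (-4)·1.2613) / (9) = 0.1368

(1.0930, 1.2613, 0.1368)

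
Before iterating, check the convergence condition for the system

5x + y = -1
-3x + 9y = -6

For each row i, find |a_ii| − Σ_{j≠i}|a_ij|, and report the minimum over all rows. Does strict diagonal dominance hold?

4

row 1: |5| − (1) = 4
row 2: |9| − (3) = 6
minimum over rows = 4 → strictly diagonally dominant (convergence guaranteed)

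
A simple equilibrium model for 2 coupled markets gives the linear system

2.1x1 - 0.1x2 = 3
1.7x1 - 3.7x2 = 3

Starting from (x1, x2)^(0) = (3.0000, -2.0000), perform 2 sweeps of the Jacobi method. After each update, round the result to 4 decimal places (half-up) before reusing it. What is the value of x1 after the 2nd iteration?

1.4556

Iteration 1:
  x1 = (3 - (-0.1)·-2.0000) / (2.1) = 1.3333
  x2 = (3 - (1.7)·3.0000) / (-3.7) = 0.5676
Iteration 2:
  x1 = (3 - (-0.1)·0.5676) / (2.1) = 1.4556
  x2 = (3 - (1.7)·1.3333) / (-3.7) = -0.1982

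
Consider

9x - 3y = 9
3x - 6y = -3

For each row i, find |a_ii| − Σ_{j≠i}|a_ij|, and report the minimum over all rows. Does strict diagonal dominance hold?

3

row 1: |9| − (3) = 6
row 2: |-6| − (3) = 3
minimum over rows = 3 → strictly diagonally dominant (convergence guaranteed)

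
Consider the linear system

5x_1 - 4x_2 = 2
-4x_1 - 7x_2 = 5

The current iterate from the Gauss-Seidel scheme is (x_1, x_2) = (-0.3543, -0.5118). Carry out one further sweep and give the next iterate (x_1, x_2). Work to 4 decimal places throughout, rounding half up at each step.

One sweep:
  x_1 = (2 - (-4)·-0.5118) / (5) = -0.0094
  x_2 = (5 - (-4)·-0.0094) / (-7) = -0.7089

(-0.0094, -0.7089)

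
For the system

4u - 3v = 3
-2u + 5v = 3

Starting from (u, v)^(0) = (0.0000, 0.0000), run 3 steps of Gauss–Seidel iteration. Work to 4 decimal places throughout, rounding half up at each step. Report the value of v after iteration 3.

1.2510

Iteration 1:
  u = (3 - (-3)·0.0000) / (4) = 0.7500
  v = (3 - (-2)·0.7500) / (5) = 0.9000
Iteration 2:
  u = (3 - (-3)·0.9000) / (4) = 1.4250
  v = (3 - (-2)·1.4250) / (5) = 1.1700
Iteration 3:
  u = (3 - (-3)·1.1700) / (4) = 1.6275
  v = (3 - (-2)·1.6275) / (5) = 1.2510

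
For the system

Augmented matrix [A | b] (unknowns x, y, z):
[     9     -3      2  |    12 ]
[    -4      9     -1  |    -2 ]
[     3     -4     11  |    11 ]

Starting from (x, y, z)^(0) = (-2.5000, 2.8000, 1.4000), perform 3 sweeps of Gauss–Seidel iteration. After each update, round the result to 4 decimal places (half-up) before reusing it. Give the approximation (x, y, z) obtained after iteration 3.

(1.3238, 0.4540, 0.8041)

Iteration 1:
  x = (12 - (-3)·2.8000 - (2)·1.4000) / (9) = 1.9556
  y = (-2 - (-4)·1.9556 - (-1)·1.4000) / (9) = 0.8025
  z = (11 - (3)·1.9556 - (-4)·0.8025) / (11) = 0.7585
Iteration 2:
  x = (12 - (-3)·0.8025 - (2)·0.7585) / (9) = 1.4323
  y = (-2 - (-4)·1.4323 - (-1)·0.7585) / (9) = 0.4986
  z = (11 - (3)·1.4323 - (-4)·0.4986) / (11) = 0.7907
Iteration 3:
  x = (12 - (-3)·0.4986 - (2)·0.7907) / (9) = 1.3238
  y = (-2 - (-4)·1.3238 - (-1)·0.7907) / (9) = 0.4540
  z = (11 - (3)·1.3238 - (-4)·0.4540) / (11) = 0.8041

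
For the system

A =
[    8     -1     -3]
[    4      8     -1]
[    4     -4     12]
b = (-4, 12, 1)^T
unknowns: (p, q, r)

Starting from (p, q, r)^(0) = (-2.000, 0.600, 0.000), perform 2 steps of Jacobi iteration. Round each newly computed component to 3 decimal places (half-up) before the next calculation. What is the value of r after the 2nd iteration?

1.058

Iteration 1:
  p = (-4 - (-1)·0.600 - (-3)·0.000) / (8) = -0.425
  q = (12 - (4)·-2.000 - (-1)·0.000) / (8) = 2.500
  r = (1 - (4)·-2.000 - (-4)·0.600) / (12) = 0.950
Iteration 2:
  p = (-4 - (-1)·2.500 - (-3)·0.950) / (8) = 0.169
  q = (12 - (4)·-0.425 - (-1)·0.950) / (8) = 1.831
  r = (1 - (4)·-0.425 - (-4)·2.500) / (12) = 1.058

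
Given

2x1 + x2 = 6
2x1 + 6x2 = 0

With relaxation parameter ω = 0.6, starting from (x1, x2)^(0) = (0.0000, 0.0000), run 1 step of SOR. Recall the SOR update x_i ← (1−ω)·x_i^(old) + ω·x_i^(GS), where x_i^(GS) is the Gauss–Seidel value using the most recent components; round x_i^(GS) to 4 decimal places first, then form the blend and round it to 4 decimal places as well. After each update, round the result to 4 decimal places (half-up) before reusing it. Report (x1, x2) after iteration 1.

(1.8000, -0.3600)

Iteration 1:
  x1: GS value = (6 - (1)·0.0000) / (2) = 3.0000;  x1 ← (1−ω)·0.0000 + ω·3.0000 = 1.8000
  x2: GS value = (0 - (2)·1.8000) / (6) = -0.6000;  x2 ← (1−ω)·0.0000 + ω·-0.6000 = -0.3600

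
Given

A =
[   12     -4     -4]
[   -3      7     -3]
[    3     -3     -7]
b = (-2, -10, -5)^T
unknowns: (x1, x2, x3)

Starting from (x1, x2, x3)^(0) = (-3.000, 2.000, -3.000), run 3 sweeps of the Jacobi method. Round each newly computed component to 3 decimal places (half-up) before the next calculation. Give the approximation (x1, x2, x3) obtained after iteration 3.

(-0.180, -1.327, 0.834)

Iteration 1:
  x1 = (-2 - (-4)·2.000 - (-4)·-3.000) / (12) = -0.500
  x2 = (-10 - (-3)·-3.000 - (-3)·-3.000) / (7) = -4.000
  x3 = (-5 - (3)·-3.000 - (-3)·2.000) / (-7) = -1.429
Iteration 2:
  x1 = (-2 - (-4)·-4.000 - (-4)·-1.429) / (12) = -1.976
  x2 = (-10 - (-3)·-0.500 - (-3)·-1.429) / (7) = -2.255
  x3 = (-5 - (3)·-0.500 - (-3)·-4.000) / (-7) = 2.214
Iteration 3:
  x1 = (-2 - (-4)·-2.255 - (-4)·2.214) / (12) = -0.180
  x2 = (-10 - (-3)·-1.976 - (-3)·2.214) / (7) = -1.327
  x3 = (-5 - (3)·-1.976 - (-3)·-2.255) / (-7) = 0.834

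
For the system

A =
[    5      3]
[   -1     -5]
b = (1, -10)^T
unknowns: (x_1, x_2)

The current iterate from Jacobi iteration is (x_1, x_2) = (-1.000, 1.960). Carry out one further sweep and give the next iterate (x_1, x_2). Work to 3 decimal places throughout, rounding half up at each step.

(-0.976, 2.200)

One sweep:
  x_1 = (1 - (3)·1.960) / (5) = -0.976
  x_2 = (-10 - (-1)·-1.000) / (-5) = 2.200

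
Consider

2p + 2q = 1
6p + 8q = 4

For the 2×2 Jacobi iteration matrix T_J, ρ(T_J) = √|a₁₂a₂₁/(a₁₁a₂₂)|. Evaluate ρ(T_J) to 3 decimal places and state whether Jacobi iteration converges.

a₁₂a₂₁/(a₁₁a₂₂) = (2)·(6) / ((2)·(8)) = 0.750000
ρ = √|0.750000| = √0.750000 = 0.866
ρ < 1, so Jacobi converges

0.866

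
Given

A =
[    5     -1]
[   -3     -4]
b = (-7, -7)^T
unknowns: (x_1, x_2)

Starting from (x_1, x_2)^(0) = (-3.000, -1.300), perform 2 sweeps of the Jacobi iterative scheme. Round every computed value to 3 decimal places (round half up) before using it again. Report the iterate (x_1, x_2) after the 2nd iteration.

Iteration 1:
  x_1 = (-7 - (-1)·-1.300) / (5) = -1.660
  x_2 = (-7 - (-3)·-3.000) / (-4) = 4.000
Iteration 2:
  x_1 = (-7 - (-1)·4.000) / (5) = -0.600
  x_2 = (-7 - (-3)·-1.660) / (-4) = 2.995

(-0.600, 2.995)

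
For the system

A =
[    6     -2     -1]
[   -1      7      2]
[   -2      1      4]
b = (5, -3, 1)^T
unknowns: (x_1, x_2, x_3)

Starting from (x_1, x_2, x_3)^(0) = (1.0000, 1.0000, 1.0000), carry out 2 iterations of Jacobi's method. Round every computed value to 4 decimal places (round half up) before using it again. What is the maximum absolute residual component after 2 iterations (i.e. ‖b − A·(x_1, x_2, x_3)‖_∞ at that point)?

Iteration 1:
  x_1 = (5 - (-2)·1.0000 - (-1)·1.0000) / (6) = 1.3333
  x_2 = (-3 - (-1)·1.0000 - (2)·1.0000) / (7) = -0.5714
  x_3 = (1 - (-2)·1.0000 - (1)·1.0000) / (4) = 0.5000
Iteration 2:
  x_1 = (5 - (-2)·-0.5714 - (-1)·0.5000) / (6) = 0.7262
  x_2 = (-3 - (-1)·1.3333 - (2)·0.5000) / (7) = -0.3810
  x_3 = (1 - (-2)·1.3333 - (1)·-0.5714) / (4) = 1.0595
Residual b − A·x = (0.9403, -1.7258, -1.4046); ∞-norm = 1.7258

1.7258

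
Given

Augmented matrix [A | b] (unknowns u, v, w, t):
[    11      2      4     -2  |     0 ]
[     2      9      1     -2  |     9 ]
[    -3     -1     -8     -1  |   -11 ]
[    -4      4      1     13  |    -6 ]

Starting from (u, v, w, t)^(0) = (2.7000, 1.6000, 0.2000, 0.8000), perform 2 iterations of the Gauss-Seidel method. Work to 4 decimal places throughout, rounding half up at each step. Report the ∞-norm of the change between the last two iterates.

0.6197

Iteration 1:
  u = (0 - (2)·1.6000 - (4)·0.2000 - (-2)·0.8000) / (11) = -0.2182
  v = (9 - (2)·-0.2182 - (1)·0.2000 - (-2)·0.8000) / (9) = 1.2040
  w = (-11 - (-3)·-0.2182 - (-1)·1.2040 - (-1)·0.8000) / (-8) = 1.2063
  t = (-6 - (-4)·-0.2182 - (4)·1.2040 - (1)·1.2063) / (13) = -0.9919
Iteration 2:
  u = (0 - (2)·1.2040 - (4)·1.2063 - (-2)·-0.9919) / (11) = -0.8379
  v = (9 - (2)·-0.8379 - (1)·1.2063 - (-2)·-0.9919) / (9) = 0.8317
  w = (-11 - (-3)·-0.8379 - (-1)·0.8317 - (-1)·-0.9919) / (-8) = 1.7092
  t = (-6 - (-4)·-0.8379 - (4)·0.8317 - (1)·1.7092) / (13) = -1.1067
Change: (-0.6197, -0.3723, 0.5029, -0.1148) → max |·| = 0.6197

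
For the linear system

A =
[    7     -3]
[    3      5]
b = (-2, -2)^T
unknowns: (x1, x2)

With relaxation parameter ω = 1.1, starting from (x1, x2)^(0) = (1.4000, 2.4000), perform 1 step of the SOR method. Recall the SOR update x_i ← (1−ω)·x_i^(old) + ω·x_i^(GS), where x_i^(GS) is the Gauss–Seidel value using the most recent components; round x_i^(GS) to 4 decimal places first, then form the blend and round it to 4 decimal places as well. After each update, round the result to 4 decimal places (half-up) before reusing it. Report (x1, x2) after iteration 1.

(0.6772, -1.1269)

Iteration 1:
  x1: GS value = (-2 - (-3)·2.4000) / (7) = 0.7429;  x1 ← (1−ω)·1.4000 + ω·0.7429 = 0.6772
  x2: GS value = (-2 - (3)·0.6772) / (5) = -0.8063;  x2 ← (1−ω)·2.4000 + ω·-0.8063 = -1.1269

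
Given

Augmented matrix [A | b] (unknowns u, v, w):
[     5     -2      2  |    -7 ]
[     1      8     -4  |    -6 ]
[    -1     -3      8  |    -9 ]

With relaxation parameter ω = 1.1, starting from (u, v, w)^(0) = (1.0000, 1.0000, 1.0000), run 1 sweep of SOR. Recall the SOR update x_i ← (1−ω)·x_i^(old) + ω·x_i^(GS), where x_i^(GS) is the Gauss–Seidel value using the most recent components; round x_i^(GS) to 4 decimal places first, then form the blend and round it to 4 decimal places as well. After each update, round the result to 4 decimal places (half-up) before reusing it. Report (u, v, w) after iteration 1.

(-1.6400, -0.1495, -1.6247)

Iteration 1:
  u: GS value = (-7 - (-2)·1.0000 - (2)·1.0000) / (5) = -1.4000;  u ← (1−ω)·1.0000 + ω·-1.4000 = -1.6400
  v: GS value = (-6 - (1)·-1.6400 - (-4)·1.0000) / (8) = -0.0450;  v ← (1−ω)·1.0000 + ω·-0.0450 = -0.1495
  w: GS value = (-9 - (-1)·-1.6400 - (-3)·-0.1495) / (8) = -1.3861;  w ← (1−ω)·1.0000 + ω·-1.3861 = -1.6247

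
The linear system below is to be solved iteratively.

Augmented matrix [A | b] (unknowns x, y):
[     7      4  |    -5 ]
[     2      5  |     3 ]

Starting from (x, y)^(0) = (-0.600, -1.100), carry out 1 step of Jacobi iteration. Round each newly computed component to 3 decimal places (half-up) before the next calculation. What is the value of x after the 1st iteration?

-0.086

Iteration 1:
  x = (-5 - (4)·-1.100) / (7) = -0.086
  y = (3 - (2)·-0.600) / (5) = 0.840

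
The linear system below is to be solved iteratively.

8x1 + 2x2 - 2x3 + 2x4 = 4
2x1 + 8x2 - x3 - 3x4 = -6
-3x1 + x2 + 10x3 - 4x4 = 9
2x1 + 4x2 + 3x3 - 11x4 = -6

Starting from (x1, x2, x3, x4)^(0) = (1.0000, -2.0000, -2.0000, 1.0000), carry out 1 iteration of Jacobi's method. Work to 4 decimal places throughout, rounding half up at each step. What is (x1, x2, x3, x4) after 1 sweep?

Iteration 1:
  x1 = (4 - (2)·-2.0000 - (-2)·-2.0000 - (2)·1.0000) / (8) = 0.2500
  x2 = (-6 - (2)·1.0000 - (-1)·-2.0000 - (-3)·1.0000) / (8) = -0.8750
  x3 = (9 - (-3)·1.0000 - (1)·-2.0000 - (-4)·1.0000) / (10) = 1.8000
  x4 = (-6 - (2)·1.0000 - (4)·-2.0000 - (3)·-2.0000) / (-11) = -0.5455

(0.2500, -0.8750, 1.8000, -0.5455)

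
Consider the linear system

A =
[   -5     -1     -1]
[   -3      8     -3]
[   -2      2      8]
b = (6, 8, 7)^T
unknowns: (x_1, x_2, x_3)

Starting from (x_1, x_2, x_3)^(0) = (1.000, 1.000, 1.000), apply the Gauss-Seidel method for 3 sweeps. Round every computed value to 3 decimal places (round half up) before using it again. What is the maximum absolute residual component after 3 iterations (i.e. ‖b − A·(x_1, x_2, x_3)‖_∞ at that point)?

0.037

Iteration 1:
  x_1 = (6 - (-1)·1.000 - (-1)·1.000) / (-5) = -1.600
  x_2 = (8 - (-3)·-1.600 - (-3)·1.000) / (8) = 0.775
  x_3 = (7 - (-2)·-1.600 - (2)·0.775) / (8) = 0.281
Iteration 2:
  x_1 = (6 - (-1)·0.775 - (-1)·0.281) / (-5) = -1.411
  x_2 = (8 - (-3)·-1.411 - (-3)·0.281) / (8) = 0.576
  x_3 = (7 - (-2)·-1.411 - (2)·0.576) / (8) = 0.378
Iteration 3:
  x_1 = (6 - (-1)·0.576 - (-1)·0.378) / (-5) = -1.391
  x_2 = (8 - (-3)·-1.391 - (-3)·0.378) / (8) = 0.620
  x_3 = (7 - (-2)·-1.391 - (2)·0.620) / (8) = 0.372
Residual b − A·x = (0.037, -0.017, 0.002); ∞-norm = 0.037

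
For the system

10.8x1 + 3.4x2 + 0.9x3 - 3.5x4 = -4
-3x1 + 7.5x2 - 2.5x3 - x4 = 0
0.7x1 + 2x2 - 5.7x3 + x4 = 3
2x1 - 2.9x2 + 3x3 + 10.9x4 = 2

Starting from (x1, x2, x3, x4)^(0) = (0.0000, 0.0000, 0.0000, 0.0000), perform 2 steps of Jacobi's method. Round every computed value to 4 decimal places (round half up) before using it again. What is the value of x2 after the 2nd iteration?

Iteration 1:
  x1 = (-4 - (3.4)·0.0000 - (0.9)·0.0000 - (-3.5)·0.0000) / (10.8) = -0.3704
  x2 = (0 - (-3)·0.0000 - (-2.5)·0.0000 - (-1)·0.0000) / (7.5) = 0.0000
  x3 = (3 - (0.7)·0.0000 - (2)·0.0000 - (1)·0.0000) / (-5.7) = -0.5263
  x4 = (2 - (2)·0.0000 - (-2.9)·0.0000 - (3)·0.0000) / (10.9) = 0.1835
Iteration 2:
  x1 = (-4 - (3.4)·0.0000 - (0.9)·-0.5263 - (-3.5)·0.1835) / (10.8) = -0.2670
  x2 = (0 - (-3)·-0.3704 - (-2.5)·-0.5263 - (-1)·0.1835) / (7.5) = -0.2991
  x3 = (3 - (0.7)·-0.3704 - (2)·0.0000 - (1)·0.1835) / (-5.7) = -0.5396
  x4 = (2 - (2)·-0.3704 - (-2.9)·0.0000 - (3)·-0.5263) / (10.9) = 0.3963

-0.2991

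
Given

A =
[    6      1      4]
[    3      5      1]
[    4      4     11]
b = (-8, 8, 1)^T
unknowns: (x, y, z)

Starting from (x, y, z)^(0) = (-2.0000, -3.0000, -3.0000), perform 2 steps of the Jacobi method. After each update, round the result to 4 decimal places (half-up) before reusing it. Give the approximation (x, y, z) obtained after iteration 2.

Iteration 1:
  x = (-8 - (1)·-3.0000 - (4)·-3.0000) / (6) = 1.1667
  y = (8 - (3)·-2.0000 - (1)·-3.0000) / (5) = 3.4000
  z = (1 - (4)·-2.0000 - (4)·-3.0000) / (11) = 1.9091
Iteration 2:
  x = (-8 - (1)·3.4000 - (4)·1.9091) / (6) = -3.1727
  y = (8 - (3)·1.1667 - (1)·1.9091) / (5) = 0.5182
  z = (1 - (4)·1.1667 - (4)·3.4000) / (11) = -1.5697

(-3.1727, 0.5182, -1.5697)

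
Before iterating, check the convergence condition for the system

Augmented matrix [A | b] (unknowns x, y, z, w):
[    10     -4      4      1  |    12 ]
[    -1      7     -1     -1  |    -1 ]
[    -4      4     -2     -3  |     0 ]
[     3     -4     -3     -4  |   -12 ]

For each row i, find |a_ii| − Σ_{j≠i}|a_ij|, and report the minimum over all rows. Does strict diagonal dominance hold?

row 1: |10| − (4+4+1) = 1
row 2: |7| − (1+1+1) = 4
row 3: |-2| − (4+4+3) = -9
row 4: |-4| − (3+4+3) = -6
minimum over rows = -9 → not strictly diagonally dominant

-9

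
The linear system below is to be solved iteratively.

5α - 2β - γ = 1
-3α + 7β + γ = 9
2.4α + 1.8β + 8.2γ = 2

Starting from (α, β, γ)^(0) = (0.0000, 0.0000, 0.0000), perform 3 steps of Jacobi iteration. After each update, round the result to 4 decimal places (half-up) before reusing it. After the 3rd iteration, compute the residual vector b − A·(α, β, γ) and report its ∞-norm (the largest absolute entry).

Iteration 1:
  α = (1 - (-2)·0.0000 - (-1)·0.0000) / (5) = 0.2000
  β = (9 - (-3)·0.0000 - (1)·0.0000) / (7) = 1.2857
  γ = (2 - (2.4)·0.0000 - (1.8)·0.0000) / (8.2) = 0.2439
Iteration 2:
  α = (1 - (-2)·1.2857 - (-1)·0.2439) / (5) = 0.7631
  β = (9 - (-3)·0.2000 - (1)·0.2439) / (7) = 1.3366
  γ = (2 - (2.4)·0.2000 - (1.8)·1.2857) / (8.2) = -0.0969
Iteration 3:
  α = (1 - (-2)·1.3366 - (-1)·-0.0969) / (5) = 0.7153
  β = (9 - (-3)·0.7631 - (1)·-0.0969) / (7) = 1.6266
  γ = (2 - (2.4)·0.7631 - (1.8)·1.3366) / (8.2) = -0.2728
Residual b − A·x = (0.4039, 0.0325, -0.4076); ∞-norm = 0.4076

0.4076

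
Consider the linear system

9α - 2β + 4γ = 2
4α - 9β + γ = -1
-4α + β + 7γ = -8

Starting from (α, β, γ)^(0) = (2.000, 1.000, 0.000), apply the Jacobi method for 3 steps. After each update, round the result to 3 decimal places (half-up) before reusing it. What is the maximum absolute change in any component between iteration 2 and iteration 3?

0.238

Iteration 1:
  α = (2 - (-2)·1.000 - (4)·0.000) / (9) = 0.444
  β = (-1 - (4)·2.000 - (1)·0.000) / (-9) = 1.000
  γ = (-8 - (-4)·2.000 - (1)·1.000) / (7) = -0.143
Iteration 2:
  α = (2 - (-2)·1.000 - (4)·-0.143) / (9) = 0.508
  β = (-1 - (4)·0.444 - (1)·-0.143) / (-9) = 0.293
  γ = (-8 - (-4)·0.444 - (1)·1.000) / (7) = -1.032
Iteration 3:
  α = (2 - (-2)·0.293 - (4)·-1.032) / (9) = 0.746
  β = (-1 - (4)·0.508 - (1)·-1.032) / (-9) = 0.222
  γ = (-8 - (-4)·0.508 - (1)·0.293) / (7) = -0.894
Change: (0.238, -0.071, 0.138) → max |·| = 0.238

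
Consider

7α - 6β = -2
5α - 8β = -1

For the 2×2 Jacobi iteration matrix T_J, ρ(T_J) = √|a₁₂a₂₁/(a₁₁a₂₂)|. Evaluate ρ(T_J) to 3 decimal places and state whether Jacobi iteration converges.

a₁₂a₂₁/(a₁₁a₂₂) = (-6)·(5) / ((7)·(-8)) = 0.535714
ρ = √|0.535714| = √0.535714 = 0.732
ρ < 1, so Jacobi converges

0.732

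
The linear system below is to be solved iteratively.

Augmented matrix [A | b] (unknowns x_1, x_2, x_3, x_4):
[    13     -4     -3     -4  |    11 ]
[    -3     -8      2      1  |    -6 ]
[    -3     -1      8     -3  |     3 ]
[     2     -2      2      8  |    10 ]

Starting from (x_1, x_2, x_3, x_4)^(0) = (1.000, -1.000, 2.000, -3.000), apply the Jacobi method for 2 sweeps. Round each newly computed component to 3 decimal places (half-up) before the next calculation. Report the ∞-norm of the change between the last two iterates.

1.231

Iteration 1:
  x_1 = (11 - (-4)·-1.000 - (-3)·2.000 - (-4)·-3.000) / (13) = 0.077
  x_2 = (-6 - (-3)·1.000 - (2)·2.000 - (1)·-3.000) / (-8) = 0.500
  x_3 = (3 - (-3)·1.000 - (-1)·-1.000 - (-3)·-3.000) / (8) = -0.500
  x_4 = (10 - (2)·1.000 - (-2)·-1.000 - (2)·2.000) / (8) = 0.250
Iteration 2:
  x_1 = (11 - (-4)·0.500 - (-3)·-0.500 - (-4)·0.250) / (13) = 0.962
  x_2 = (-6 - (-3)·0.077 - (2)·-0.500 - (1)·0.250) / (-8) = 0.627
  x_3 = (3 - (-3)·0.077 - (-1)·0.500 - (-3)·0.250) / (8) = 0.560
  x_4 = (10 - (2)·0.077 - (-2)·0.500 - (2)·-0.500) / (8) = 1.481
Change: (0.885, 0.127, 1.060, 1.231) → max |·| = 1.231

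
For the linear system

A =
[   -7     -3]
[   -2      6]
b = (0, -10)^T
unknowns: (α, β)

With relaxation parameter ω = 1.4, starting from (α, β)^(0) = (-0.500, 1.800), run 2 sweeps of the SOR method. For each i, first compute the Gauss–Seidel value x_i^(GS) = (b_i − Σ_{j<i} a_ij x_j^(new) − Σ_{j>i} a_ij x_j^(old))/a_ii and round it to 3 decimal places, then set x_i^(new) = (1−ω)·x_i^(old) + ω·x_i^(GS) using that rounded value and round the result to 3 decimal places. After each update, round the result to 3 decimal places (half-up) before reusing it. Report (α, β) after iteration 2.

(2.431, 0.187)

Iteration 1:
  α: GS value = (0 - (-3)·1.800) / (-7) = -0.771;  α ← (1−ω)·-0.500 + ω·-0.771 = -0.879
  β: GS value = (-10 - (-2)·-0.879) / (6) = -1.960;  β ← (1−ω)·1.800 + ω·-1.960 = -3.464
Iteration 2:
  α: GS value = (0 - (-3)·-3.464) / (-7) = 1.485;  α ← (1−ω)·-0.879 + ω·1.485 = 2.431
  β: GS value = (-10 - (-2)·2.431) / (6) = -0.856;  β ← (1−ω)·-3.464 + ω·-0.856 = 0.187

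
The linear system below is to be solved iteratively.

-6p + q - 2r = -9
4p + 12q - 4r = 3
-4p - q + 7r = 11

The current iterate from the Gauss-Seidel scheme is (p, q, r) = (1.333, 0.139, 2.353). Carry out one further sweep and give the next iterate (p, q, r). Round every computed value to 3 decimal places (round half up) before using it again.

One sweep:
  p = (-9 - (1)·0.139 - (-2)·2.353) / (-6) = 0.739
  q = (3 - (4)·0.739 - (-4)·2.353) / (12) = 0.788
  r = (11 - (-4)·0.739 - (-1)·0.788) / (7) = 2.106

(0.739, 0.788, 2.106)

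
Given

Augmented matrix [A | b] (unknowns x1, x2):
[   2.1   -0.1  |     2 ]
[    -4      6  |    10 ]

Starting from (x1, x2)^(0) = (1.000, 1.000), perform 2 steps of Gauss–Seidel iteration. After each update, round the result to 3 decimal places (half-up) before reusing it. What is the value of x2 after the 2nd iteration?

2.375

Iteration 1:
  x1 = (2 - (-0.1)·1.000) / (2.1) = 1.000
  x2 = (10 - (-4)·1.000) / (6) = 2.333
Iteration 2:
  x1 = (2 - (-0.1)·2.333) / (2.1) = 1.063
  x2 = (10 - (-4)·1.063) / (6) = 2.375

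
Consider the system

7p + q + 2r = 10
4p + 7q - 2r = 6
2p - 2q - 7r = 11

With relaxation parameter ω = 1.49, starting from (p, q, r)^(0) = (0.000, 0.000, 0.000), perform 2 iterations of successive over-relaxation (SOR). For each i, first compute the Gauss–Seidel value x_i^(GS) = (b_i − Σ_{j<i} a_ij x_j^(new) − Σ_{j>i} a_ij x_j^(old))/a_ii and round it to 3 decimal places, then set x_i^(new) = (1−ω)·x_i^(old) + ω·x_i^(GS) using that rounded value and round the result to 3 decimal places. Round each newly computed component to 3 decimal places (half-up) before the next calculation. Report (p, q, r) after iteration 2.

Iteration 1:
  p: GS value = (10 - (1)·0.000 - (2)·0.000) / (7) = 1.429;  p ← (1−ω)·0.000 + ω·1.429 = 2.129
  q: GS value = (6 - (4)·2.129 - (-2)·0.000) / (7) = -0.359;  q ← (1−ω)·0.000 + ω·-0.359 = -0.535
  r: GS value = (11 - (2)·2.129 - (-2)·-0.535) / (-7) = -0.810;  r ← (1−ω)·0.000 + ω·-0.810 = -1.207
Iteration 2:
  p: GS value = (10 - (1)·-0.535 - (2)·-1.207) / (7) = 1.850;  p ← (1−ω)·2.129 + ω·1.850 = 1.713
  q: GS value = (6 - (4)·1.713 - (-2)·-1.207) / (7) = -0.467;  q ← (1−ω)·-0.535 + ω·-0.467 = -0.434
  r: GS value = (11 - (2)·1.713 - (-2)·-0.434) / (-7) = -0.958;  r ← (1−ω)·-1.207 + ω·-0.958 = -0.836

(1.713, -0.434, -0.836)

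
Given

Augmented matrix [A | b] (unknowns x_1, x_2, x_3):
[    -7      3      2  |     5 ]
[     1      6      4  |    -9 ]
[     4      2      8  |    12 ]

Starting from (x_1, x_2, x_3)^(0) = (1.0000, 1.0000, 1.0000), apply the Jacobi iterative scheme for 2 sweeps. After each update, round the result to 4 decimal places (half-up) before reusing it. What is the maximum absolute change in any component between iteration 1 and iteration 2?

1.5000

Iteration 1:
  x_1 = (5 - (3)·1.0000 - (2)·1.0000) / (-7) = 0.0000
  x_2 = (-9 - (1)·1.0000 - (4)·1.0000) / (6) = -2.3333
  x_3 = (12 - (4)·1.0000 - (2)·1.0000) / (8) = 0.7500
Iteration 2:
  x_1 = (5 - (3)·-2.3333 - (2)·0.7500) / (-7) = -1.5000
  x_2 = (-9 - (1)·0.0000 - (4)·0.7500) / (6) = -2.0000
  x_3 = (12 - (4)·0.0000 - (2)·-2.3333) / (8) = 2.0833
Change: (-1.5000, 0.3333, 1.3333) → max |·| = 1.5000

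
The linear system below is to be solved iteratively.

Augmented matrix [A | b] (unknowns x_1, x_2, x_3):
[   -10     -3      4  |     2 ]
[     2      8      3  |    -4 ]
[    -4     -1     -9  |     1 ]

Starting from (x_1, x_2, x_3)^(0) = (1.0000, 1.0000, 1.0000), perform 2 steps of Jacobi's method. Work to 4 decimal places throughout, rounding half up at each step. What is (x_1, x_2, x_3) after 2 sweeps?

(-0.1292, -0.2250, 0.0583)

Iteration 1:
  x_1 = (2 - (-3)·1.0000 - (4)·1.0000) / (-10) = -0.1000
  x_2 = (-4 - (2)·1.0000 - (3)·1.0000) / (8) = -1.1250
  x_3 = (1 - (-4)·1.0000 - (-1)·1.0000) / (-9) = -0.6667
Iteration 2:
  x_1 = (2 - (-3)·-1.1250 - (4)·-0.6667) / (-10) = -0.1292
  x_2 = (-4 - (2)·-0.1000 - (3)·-0.6667) / (8) = -0.2250
  x_3 = (1 - (-4)·-0.1000 - (-1)·-1.1250) / (-9) = 0.0583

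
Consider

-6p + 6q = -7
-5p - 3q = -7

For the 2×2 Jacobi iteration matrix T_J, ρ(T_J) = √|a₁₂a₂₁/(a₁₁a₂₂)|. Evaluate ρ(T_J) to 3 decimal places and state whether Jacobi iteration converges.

a₁₂a₂₁/(a₁₁a₂₂) = (6)·(-5) / ((-6)·(-3)) = -1.666667
ρ = √|-1.666667| = √1.666667 = 1.291
ρ > 1, so Jacobi diverges

1.291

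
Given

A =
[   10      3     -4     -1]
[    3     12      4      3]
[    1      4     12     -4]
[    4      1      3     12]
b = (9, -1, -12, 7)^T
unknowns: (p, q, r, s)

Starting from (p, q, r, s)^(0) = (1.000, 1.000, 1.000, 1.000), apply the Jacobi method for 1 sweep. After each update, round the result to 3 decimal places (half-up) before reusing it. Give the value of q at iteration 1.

Iteration 1:
  p = (9 - (3)·1.000 - (-4)·1.000 - (-1)·1.000) / (10) = 1.100
  q = (-1 - (3)·1.000 - (4)·1.000 - (3)·1.000) / (12) = -0.917
  r = (-12 - (1)·1.000 - (4)·1.000 - (-4)·1.000) / (12) = -1.083
  s = (7 - (4)·1.000 - (1)·1.000 - (3)·1.000) / (12) = -0.083

-0.917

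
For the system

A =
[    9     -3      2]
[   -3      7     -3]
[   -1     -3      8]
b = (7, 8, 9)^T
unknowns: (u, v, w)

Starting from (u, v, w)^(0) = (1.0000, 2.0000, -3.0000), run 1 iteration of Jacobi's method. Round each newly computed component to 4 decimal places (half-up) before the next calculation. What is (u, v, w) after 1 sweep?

Iteration 1:
  u = (7 - (-3)·2.0000 - (2)·-3.0000) / (9) = 2.1111
  v = (8 - (-3)·1.0000 - (-3)·-3.0000) / (7) = 0.2857
  w = (9 - (-1)·1.0000 - (-3)·2.0000) / (8) = 2.0000

(2.1111, 0.2857, 2.0000)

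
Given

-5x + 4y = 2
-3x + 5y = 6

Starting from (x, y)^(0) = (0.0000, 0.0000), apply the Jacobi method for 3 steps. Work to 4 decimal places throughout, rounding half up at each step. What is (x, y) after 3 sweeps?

(0.3680, 1.5360)

Iteration 1:
  x = (2 - (4)·0.0000) / (-5) = -0.4000
  y = (6 - (-3)·0.0000) / (5) = 1.2000
Iteration 2:
  x = (2 - (4)·1.2000) / (-5) = 0.5600
  y = (6 - (-3)·-0.4000) / (5) = 0.9600
Iteration 3:
  x = (2 - (4)·0.9600) / (-5) = 0.3680
  y = (6 - (-3)·0.5600) / (5) = 1.5360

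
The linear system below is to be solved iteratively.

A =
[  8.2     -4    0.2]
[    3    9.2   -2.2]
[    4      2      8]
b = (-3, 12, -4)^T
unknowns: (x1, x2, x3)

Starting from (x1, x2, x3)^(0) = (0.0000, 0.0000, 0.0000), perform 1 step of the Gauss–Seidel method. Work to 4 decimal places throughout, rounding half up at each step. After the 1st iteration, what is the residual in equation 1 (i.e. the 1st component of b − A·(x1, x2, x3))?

Iteration 1:
  x1 = (-3 - (-4)·0.0000 - (0.2)·0.0000) / (8.2) = -0.3659
  x2 = (12 - (3)·-0.3659 - (-2.2)·0.0000) / (9.2) = 1.4237
  x3 = (-4 - (4)·-0.3659 - (2)·1.4237) / (8) = -0.6730
Residual b − A·x = (5.8298, -1.4809, 0.0002)

5.8298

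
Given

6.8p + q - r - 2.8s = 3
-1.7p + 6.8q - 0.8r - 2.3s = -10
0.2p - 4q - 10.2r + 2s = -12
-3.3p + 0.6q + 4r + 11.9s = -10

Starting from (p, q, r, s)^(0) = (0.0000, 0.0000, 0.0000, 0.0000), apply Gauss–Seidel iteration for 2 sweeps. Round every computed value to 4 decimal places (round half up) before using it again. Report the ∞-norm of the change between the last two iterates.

Iteration 1:
  p = (3 - (1)·0.0000 - (-1)·0.0000 - (-2.8)·0.0000) / (6.8) = 0.4412
  q = (-10 - (-1.7)·0.4412 - (-0.8)·0.0000 - (-2.3)·0.0000) / (6.8) = -1.3603
  r = (-12 - (0.2)·0.4412 - (-4)·-1.3603 - (2)·0.0000) / (-10.2) = 1.7186
  s = (-10 - (-3.3)·0.4412 - (0.6)·-1.3603 - (4)·1.7186) / (11.9) = -1.2271
Iteration 2:
  p = (3 - (1)·-1.3603 - (-1)·1.7186 - (-2.8)·-1.2271) / (6.8) = 0.3887
  q = (-10 - (-1.7)·0.3887 - (-0.8)·1.7186 - (-2.3)·-1.2271) / (6.8) = -1.5863
  r = (-12 - (0.2)·0.3887 - (-4)·-1.5863 - (2)·-1.2271) / (-10.2) = 1.5656
  s = (-10 - (-3.3)·0.3887 - (0.6)·-1.5863 - (4)·1.5656) / (11.9) = -1.1788
Change: (-0.0525, -0.2260, -0.1530, 0.0483) → max |·| = 0.2260

0.2260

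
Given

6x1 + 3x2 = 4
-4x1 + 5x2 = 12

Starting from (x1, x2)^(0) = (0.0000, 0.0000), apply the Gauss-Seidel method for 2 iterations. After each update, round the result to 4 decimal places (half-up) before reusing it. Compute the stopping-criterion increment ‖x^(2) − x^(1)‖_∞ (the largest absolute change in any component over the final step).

1.4667

Iteration 1:
  x1 = (4 - (3)·0.0000) / (6) = 0.6667
  x2 = (12 - (-4)·0.6667) / (5) = 2.9334
Iteration 2:
  x1 = (4 - (3)·2.9334) / (6) = -0.8000
  x2 = (12 - (-4)·-0.8000) / (5) = 1.7600
Change: (-1.4667, -1.1734) → max |·| = 1.4667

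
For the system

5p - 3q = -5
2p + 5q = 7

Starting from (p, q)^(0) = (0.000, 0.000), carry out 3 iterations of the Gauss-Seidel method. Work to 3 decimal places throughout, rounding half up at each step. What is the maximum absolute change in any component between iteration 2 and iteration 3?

0.259

Iteration 1:
  p = (-5 - (-3)·0.000) / (5) = -1.000
  q = (7 - (2)·-1.000) / (5) = 1.800
Iteration 2:
  p = (-5 - (-3)·1.800) / (5) = 0.080
  q = (7 - (2)·0.080) / (5) = 1.368
Iteration 3:
  p = (-5 - (-3)·1.368) / (5) = -0.179
  q = (7 - (2)·-0.179) / (5) = 1.472
Change: (-0.259, 0.104) → max |·| = 0.259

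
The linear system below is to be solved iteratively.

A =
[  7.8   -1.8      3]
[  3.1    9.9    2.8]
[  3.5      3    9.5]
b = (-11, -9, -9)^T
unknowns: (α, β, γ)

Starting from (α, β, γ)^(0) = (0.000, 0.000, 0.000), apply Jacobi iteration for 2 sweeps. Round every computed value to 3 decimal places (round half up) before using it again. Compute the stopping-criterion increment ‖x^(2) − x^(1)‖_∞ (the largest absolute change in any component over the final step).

Iteration 1:
  α = (-11 - (-1.8)·0.000 - (3)·0.000) / (7.8) = -1.410
  β = (-9 - (3.1)·0.000 - (2.8)·0.000) / (9.9) = -0.909
  γ = (-9 - (3.5)·0.000 - (3)·0.000) / (9.5) = -0.947
Iteration 2:
  α = (-11 - (-1.8)·-0.909 - (3)·-0.947) / (7.8) = -1.256
  β = (-9 - (3.1)·-1.410 - (2.8)·-0.947) / (9.9) = -0.200
  γ = (-9 - (3.5)·-1.410 - (3)·-0.909) / (9.5) = -0.141
Change: (0.154, 0.709, 0.806) → max |·| = 0.806

0.806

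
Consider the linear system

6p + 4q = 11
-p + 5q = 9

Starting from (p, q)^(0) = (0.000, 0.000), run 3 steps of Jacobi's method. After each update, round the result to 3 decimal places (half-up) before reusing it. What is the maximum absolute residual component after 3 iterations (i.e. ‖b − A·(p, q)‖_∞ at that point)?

Iteration 1:
  p = (11 - (4)·0.000) / (6) = 1.833
  q = (9 - (-1)·0.000) / (5) = 1.800
Iteration 2:
  p = (11 - (4)·1.800) / (6) = 0.633
  q = (9 - (-1)·1.833) / (5) = 2.167
Iteration 3:
  p = (11 - (4)·2.167) / (6) = 0.389
  q = (9 - (-1)·0.633) / (5) = 1.927
Residual b − A·x = (0.958, -0.246); ∞-norm = 0.958

0.958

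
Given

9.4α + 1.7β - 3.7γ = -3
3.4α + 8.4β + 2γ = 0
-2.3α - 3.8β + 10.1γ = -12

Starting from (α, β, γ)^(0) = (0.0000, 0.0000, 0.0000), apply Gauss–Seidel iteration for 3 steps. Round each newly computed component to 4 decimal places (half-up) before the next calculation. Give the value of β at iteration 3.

Iteration 1:
  α = (-3 - (1.7)·0.0000 - (-3.7)·0.0000) / (9.4) = -0.3191
  β = (0 - (3.4)·-0.3191 - (2)·0.0000) / (8.4) = 0.1292
  γ = (-12 - (-2.3)·-0.3191 - (-3.8)·0.1292) / (10.1) = -1.2122
Iteration 2:
  α = (-3 - (1.7)·0.1292 - (-3.7)·-1.2122) / (9.4) = -0.8197
  β = (0 - (3.4)·-0.8197 - (2)·-1.2122) / (8.4) = 0.6204
  γ = (-12 - (-2.3)·-0.8197 - (-3.8)·0.6204) / (10.1) = -1.1414
Iteration 3:
  α = (-3 - (1.7)·0.6204 - (-3.7)·-1.1414) / (9.4) = -0.8806
  β = (0 - (3.4)·-0.8806 - (2)·-1.1414) / (8.4) = 0.6282
  γ = (-12 - (-2.3)·-0.8806 - (-3.8)·0.6282) / (10.1) = -1.1523

0.6282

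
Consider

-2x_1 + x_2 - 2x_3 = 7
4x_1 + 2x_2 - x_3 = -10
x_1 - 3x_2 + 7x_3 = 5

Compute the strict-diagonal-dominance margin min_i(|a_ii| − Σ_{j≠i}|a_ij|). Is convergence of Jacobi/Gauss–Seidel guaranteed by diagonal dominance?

-3

row 1: |-2| − (1+2) = -1
row 2: |2| − (4+1) = -3
row 3: |7| − (1+3) = 3
minimum over rows = -3 → not strictly diagonally dominant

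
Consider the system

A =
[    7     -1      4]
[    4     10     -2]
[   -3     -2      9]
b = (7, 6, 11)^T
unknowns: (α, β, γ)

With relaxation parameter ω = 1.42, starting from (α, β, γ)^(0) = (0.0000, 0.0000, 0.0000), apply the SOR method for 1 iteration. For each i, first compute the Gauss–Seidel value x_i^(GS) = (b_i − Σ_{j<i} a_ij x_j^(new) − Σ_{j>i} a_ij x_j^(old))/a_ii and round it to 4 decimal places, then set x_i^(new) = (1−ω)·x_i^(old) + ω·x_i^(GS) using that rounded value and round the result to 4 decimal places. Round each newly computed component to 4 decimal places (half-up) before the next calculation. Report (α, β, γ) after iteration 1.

Iteration 1:
  α: GS value = (7 - (-1)·0.0000 - (4)·0.0000) / (7) = 1.0000;  α ← (1−ω)·0.0000 + ω·1.0000 = 1.4200
  β: GS value = (6 - (4)·1.4200 - (-2)·0.0000) / (10) = 0.0320;  β ← (1−ω)·0.0000 + ω·0.0320 = 0.0454
  γ: GS value = (11 - (-3)·1.4200 - (-2)·0.0454) / (9) = 1.7056;  γ ← (1−ω)·0.0000 + ω·1.7056 = 2.4220

(1.4200, 0.0454, 2.4220)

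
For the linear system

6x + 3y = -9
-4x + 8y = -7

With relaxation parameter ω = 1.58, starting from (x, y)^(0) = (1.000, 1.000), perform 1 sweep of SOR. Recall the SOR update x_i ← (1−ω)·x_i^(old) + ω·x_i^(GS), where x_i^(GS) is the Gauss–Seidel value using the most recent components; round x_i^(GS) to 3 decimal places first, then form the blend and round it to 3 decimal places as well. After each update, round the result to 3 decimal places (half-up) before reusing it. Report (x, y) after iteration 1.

(-3.740, -4.917)

Iteration 1:
  x: GS value = (-9 - (3)·1.000) / (6) = -2.000;  x ← (1−ω)·1.000 + ω·-2.000 = -3.740
  y: GS value = (-7 - (-4)·-3.740) / (8) = -2.745;  y ← (1−ω)·1.000 + ω·-2.745 = -4.917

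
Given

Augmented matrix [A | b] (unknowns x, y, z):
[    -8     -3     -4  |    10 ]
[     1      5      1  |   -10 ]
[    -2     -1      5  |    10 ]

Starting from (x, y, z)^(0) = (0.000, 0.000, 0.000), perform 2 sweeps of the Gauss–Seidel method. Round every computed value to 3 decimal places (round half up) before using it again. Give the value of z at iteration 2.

Iteration 1:
  x = (10 - (-3)·0.000 - (-4)·0.000) / (-8) = -1.250
  y = (-10 - (1)·-1.250 - (1)·0.000) / (5) = -1.750
  z = (10 - (-2)·-1.250 - (-1)·-1.750) / (5) = 1.150
Iteration 2:
  x = (10 - (-3)·-1.750 - (-4)·1.150) / (-8) = -1.169
  y = (-10 - (1)·-1.169 - (1)·1.150) / (5) = -1.996
  z = (10 - (-2)·-1.169 - (-1)·-1.996) / (5) = 1.133

1.133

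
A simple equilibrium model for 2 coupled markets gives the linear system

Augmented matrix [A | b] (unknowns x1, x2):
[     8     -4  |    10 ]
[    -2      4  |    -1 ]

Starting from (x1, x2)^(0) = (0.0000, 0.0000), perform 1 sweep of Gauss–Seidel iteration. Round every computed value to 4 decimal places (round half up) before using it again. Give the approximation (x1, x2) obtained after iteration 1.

(1.2500, 0.3750)

Iteration 1:
  x1 = (10 - (-4)·0.0000) / (8) = 1.2500
  x2 = (-1 - (-2)·1.2500) / (4) = 0.3750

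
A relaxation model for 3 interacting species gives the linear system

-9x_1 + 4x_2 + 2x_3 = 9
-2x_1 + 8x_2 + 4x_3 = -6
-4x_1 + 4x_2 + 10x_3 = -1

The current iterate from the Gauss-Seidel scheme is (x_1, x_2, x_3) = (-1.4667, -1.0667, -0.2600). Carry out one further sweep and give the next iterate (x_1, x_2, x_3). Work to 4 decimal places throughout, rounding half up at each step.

One sweep:
  x_1 = (9 - (4)·-1.0667 - (2)·-0.2600) / (-9) = -1.5319
  x_2 = (-6 - (-2)·-1.5319 - (4)·-0.2600) / (8) = -1.0030
  x_3 = (-1 - (-4)·-1.5319 - (4)·-1.0030) / (10) = -0.3116

(-1.5319, -1.0030, -0.3116)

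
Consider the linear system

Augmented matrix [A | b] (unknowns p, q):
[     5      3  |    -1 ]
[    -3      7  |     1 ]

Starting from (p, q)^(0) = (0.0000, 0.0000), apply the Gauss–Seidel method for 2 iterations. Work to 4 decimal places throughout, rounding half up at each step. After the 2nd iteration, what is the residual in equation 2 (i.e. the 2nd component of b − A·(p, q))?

0.0003

Iteration 1:
  p = (-1 - (3)·0.0000) / (5) = -0.2000
  q = (1 - (-3)·-0.2000) / (7) = 0.0571
Iteration 2:
  p = (-1 - (3)·0.0571) / (5) = -0.2343
  q = (1 - (-3)·-0.2343) / (7) = 0.0424
Residual b − A·x = (0.0443, 0.0003)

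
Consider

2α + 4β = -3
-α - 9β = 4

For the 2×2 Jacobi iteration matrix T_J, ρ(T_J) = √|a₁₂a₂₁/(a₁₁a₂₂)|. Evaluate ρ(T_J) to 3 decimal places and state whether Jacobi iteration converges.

0.471

a₁₂a₂₁/(a₁₁a₂₂) = (4)·(-1) / ((2)·(-9)) = 0.222222
ρ = √|0.222222| = √0.222222 = 0.471
ρ < 1, so Jacobi converges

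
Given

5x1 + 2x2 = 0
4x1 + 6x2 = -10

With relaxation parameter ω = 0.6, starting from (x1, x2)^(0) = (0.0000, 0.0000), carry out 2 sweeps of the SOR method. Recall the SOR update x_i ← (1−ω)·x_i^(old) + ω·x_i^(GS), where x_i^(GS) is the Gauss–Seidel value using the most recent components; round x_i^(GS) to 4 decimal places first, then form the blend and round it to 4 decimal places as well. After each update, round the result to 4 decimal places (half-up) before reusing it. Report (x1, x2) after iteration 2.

Iteration 1:
  x1: GS value = (0 - (2)·0.0000) / (5) = 0.0000;  x1 ← (1−ω)·0.0000 + ω·0.0000 = 0.0000
  x2: GS value = (-10 - (4)·0.0000) / (6) = -1.6667;  x2 ← (1−ω)·0.0000 + ω·-1.6667 = -1.0000
Iteration 2:
  x1: GS value = (0 - (2)·-1.0000) / (5) = 0.4000;  x1 ← (1−ω)·0.0000 + ω·0.4000 = 0.2400
  x2: GS value = (-10 - (4)·0.2400) / (6) = -1.8267;  x2 ← (1−ω)·-1.0000 + ω·-1.8267 = -1.4960

(0.2400, -1.4960)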